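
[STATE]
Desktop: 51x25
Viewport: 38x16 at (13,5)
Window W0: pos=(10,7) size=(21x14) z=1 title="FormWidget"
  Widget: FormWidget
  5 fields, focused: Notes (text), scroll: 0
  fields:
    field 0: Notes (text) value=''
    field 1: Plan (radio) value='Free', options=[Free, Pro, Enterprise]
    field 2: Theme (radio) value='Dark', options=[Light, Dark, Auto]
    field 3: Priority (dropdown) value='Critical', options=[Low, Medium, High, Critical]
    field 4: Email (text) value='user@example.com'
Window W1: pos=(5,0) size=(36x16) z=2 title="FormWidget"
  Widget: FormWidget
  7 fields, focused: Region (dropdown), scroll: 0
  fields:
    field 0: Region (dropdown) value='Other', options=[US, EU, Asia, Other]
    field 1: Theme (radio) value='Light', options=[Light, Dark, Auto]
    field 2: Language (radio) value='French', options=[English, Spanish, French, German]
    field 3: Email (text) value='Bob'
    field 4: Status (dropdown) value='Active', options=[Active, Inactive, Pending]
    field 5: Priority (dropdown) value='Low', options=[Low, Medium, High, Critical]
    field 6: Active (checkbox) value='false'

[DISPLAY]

age:   ( ) English  ( ) Spa┃          
:      [Bob               ]┃          
s:     [Active           ▼]┃          
ity:   [Low              ▼]┃          
e:     [ ]                 ┃          
                           ┃          
                           ┃          
                           ┃          
                           ┃          
                           ┃          
━━━━━━━━━━━━━━━━━━━━━━━━━━━┛          
                 ┃                    
                 ┃                    
                 ┃                    
                 ┃                    
━━━━━━━━━━━━━━━━━┛                    


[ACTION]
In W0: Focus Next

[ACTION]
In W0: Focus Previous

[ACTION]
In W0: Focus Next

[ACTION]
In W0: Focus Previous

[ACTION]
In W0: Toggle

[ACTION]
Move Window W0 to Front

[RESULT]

age:   ( ) English  ( ) Spa┃          
:      [Bob               ]┃          
━━━━━━━━━━━━━━━━━┓       ▼]┃          
ormWidget        ┃       ▼]┃          
─────────────────┨         ┃          
Notes:      [   ]┃         ┃          
Plan:       (●) F┃         ┃          
Theme:      ( ) L┃         ┃          
Priority:   [Cr▼]┃         ┃          
Email:      [use]┃         ┃          
                 ┃━━━━━━━━━┛          
                 ┃                    
                 ┃                    
                 ┃                    
                 ┃                    
━━━━━━━━━━━━━━━━━┛                    


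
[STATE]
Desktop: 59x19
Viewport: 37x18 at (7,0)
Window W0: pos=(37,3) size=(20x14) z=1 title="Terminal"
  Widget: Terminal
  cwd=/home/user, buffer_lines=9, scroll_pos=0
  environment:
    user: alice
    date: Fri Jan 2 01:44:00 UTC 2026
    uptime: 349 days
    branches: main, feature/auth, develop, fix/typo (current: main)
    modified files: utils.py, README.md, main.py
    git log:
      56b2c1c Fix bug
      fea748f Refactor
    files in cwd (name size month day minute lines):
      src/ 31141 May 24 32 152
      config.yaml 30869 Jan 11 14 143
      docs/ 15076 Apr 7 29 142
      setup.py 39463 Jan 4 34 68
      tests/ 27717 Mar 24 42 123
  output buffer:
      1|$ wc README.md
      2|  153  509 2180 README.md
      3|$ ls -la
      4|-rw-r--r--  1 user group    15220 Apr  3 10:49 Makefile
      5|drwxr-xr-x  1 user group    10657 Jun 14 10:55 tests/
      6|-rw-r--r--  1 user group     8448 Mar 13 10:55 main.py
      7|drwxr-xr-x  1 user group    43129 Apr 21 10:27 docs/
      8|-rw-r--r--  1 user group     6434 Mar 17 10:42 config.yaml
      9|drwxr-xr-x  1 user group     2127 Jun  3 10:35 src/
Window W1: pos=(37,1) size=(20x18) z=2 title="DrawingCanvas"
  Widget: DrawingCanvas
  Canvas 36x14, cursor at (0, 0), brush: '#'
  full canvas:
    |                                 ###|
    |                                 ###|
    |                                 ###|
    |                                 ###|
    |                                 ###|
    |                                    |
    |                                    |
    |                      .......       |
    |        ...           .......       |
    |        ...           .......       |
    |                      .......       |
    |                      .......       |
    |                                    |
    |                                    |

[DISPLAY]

                                     
                              ┏━━━━━━
                              ┃ Drawi
                              ┠──────
                              ┃+     
                              ┃      
                              ┃      
                              ┃      
                              ┃      
                              ┃      
                              ┃      
                              ┃      
                              ┃      
                              ┃      
                              ┃      
                              ┃      
                              ┃      
                              ┃      


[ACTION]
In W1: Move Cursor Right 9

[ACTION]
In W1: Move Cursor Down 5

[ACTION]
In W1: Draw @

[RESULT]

                                     
                              ┏━━━━━━
                              ┃ Drawi
                              ┠──────
                              ┃      
                              ┃      
                              ┃      
                              ┃      
                              ┃      
                              ┃      
                              ┃      
                              ┃      
                              ┃      
                              ┃      
                              ┃      
                              ┃      
                              ┃      
                              ┃      


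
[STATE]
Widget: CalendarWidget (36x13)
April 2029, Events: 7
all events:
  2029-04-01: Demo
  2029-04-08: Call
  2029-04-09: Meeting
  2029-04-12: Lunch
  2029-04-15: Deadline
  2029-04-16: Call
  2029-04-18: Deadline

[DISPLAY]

             April 2029             
Mo Tu We Th Fr Sa Su                
                   1*               
 2  3  4  5  6  7  8*               
 9* 10 11 12* 13 14 15*             
16* 17 18* 19 20 21 22              
23 24 25 26 27 28 29                
30                                  
                                    
                                    
                                    
                                    
                                    


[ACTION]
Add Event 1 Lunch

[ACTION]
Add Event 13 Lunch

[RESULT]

             April 2029             
Mo Tu We Th Fr Sa Su                
                   1*               
 2  3  4  5  6  7  8*               
 9* 10 11 12* 13* 14 15*            
16* 17 18* 19 20 21 22              
23 24 25 26 27 28 29                
30                                  
                                    
                                    
                                    
                                    
                                    


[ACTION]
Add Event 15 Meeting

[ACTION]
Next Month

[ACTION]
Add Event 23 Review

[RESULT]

              May 2029              
Mo Tu We Th Fr Sa Su                
    1  2  3  4  5  6                
 7  8  9 10 11 12 13                
14 15 16 17 18 19 20                
21 22 23* 24 25 26 27               
28 29 30 31                         
                                    
                                    
                                    
                                    
                                    
                                    


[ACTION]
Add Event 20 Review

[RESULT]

              May 2029              
Mo Tu We Th Fr Sa Su                
    1  2  3  4  5  6                
 7  8  9 10 11 12 13                
14 15 16 17 18 19 20*               
21 22 23* 24 25 26 27               
28 29 30 31                         
                                    
                                    
                                    
                                    
                                    
                                    


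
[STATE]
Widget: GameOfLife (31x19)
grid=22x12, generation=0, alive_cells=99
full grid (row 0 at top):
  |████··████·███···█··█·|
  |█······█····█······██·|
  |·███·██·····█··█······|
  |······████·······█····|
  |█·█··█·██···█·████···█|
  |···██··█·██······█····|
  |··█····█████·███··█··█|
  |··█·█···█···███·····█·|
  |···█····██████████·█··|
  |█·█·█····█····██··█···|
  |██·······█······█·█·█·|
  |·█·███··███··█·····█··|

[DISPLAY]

Gen: 0                         
████··████·███···█··█·         
█······█····█······██·         
·███·██·····█··█······         
······████·······█····         
█·█··█·██···█·████···█         
···██··█·██······█····         
··█····█████·███··█··█         
··█·█···█···███·····█·         
···█····██████████·█··         
█·█·█····█····██··█···         
██·······█······█·█·█·         
·█·███··███··█·····█··         
                               
                               
                               
                               
                               
                               


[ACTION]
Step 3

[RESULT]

Gen: 3                         
██···█·█···········██·         
█··█···█···········██·         
·███·██··········███··         
·············███·█····         
·············████·····         
·················█····         
··········██·····█····         
··········█·█·········         
·██······█············         
·█·██···········████··         
█·█·█····█··█····███··         
██·······█·······███··         
                               
                               
                               
                               
                               
                               


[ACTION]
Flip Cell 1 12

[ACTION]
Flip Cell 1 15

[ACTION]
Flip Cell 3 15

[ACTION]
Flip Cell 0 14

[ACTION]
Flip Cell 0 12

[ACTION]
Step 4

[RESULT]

Gen: 7                         
██····················         
··███··█·····█···██···         
█··████······███·██···         
████·██·····██·█······         
·············█·█·██···         
··········██████·██···         
··█······█·█··········         
·█·█·····█·█··········         
█···█·····█···········         
█·██··············███·         
█··················██·         
██····················         
                               
                               
                               
                               
                               
                               


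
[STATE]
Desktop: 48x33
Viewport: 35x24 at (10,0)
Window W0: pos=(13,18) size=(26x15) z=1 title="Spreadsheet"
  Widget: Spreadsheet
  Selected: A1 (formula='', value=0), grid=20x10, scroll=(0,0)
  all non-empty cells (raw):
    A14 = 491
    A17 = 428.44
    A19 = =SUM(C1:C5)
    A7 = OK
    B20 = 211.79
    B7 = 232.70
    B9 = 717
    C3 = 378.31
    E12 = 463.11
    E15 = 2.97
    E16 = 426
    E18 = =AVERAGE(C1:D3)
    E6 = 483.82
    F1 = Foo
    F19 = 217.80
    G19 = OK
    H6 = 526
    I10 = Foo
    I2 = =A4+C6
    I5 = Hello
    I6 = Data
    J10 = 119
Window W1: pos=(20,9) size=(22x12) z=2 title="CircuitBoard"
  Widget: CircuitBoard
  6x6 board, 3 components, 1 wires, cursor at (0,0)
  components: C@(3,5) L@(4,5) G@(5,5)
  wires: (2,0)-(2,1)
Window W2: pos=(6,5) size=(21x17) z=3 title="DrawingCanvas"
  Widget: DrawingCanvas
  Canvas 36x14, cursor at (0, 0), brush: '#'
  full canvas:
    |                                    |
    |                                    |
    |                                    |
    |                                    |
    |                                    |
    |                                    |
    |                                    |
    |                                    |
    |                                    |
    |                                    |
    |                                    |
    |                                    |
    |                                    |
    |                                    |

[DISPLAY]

                                   
                                   
                                   
                                   
                                   
━━━━━━━━━━━━━━━━┓                  
awingCanvas     ┃                  
────────────────┨                  
                ┃                  
                ┃━━━━━━━━━━━━━━┓   
                ┃itBoard       ┃   
                ┃──────────────┨   
                ┃ 2 3 4 5      ┃   
                ┃              ┃   
                ┃              ┃   
                ┃              ┃   
                ┃              ┃   
                ┃─ ·           ┃   
                ┃              ┃   
                ┃              ┃   
                ┃━━━━━━━━━━━━━━┛   
━━━━━━━━━━━━━━━━┛           ┃      
   ┃       A       B       C┃      
   ┃------------------------┃      


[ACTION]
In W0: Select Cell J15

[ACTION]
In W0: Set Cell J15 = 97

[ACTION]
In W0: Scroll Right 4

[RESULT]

                                   
                                   
                                   
                                   
                                   
━━━━━━━━━━━━━━━━┓                  
awingCanvas     ┃                  
────────────────┨                  
                ┃                  
                ┃━━━━━━━━━━━━━━┓   
                ┃itBoard       ┃   
                ┃──────────────┨   
                ┃ 2 3 4 5      ┃   
                ┃              ┃   
                ┃              ┃   
                ┃              ┃   
                ┃              ┃   
                ┃─ ·           ┃   
                ┃              ┃   
                ┃              ┃   
                ┃━━━━━━━━━━━━━━┛   
━━━━━━━━━━━━━━━━┛           ┃      
   ┃       E       F       G┃      
   ┃------------------------┃      


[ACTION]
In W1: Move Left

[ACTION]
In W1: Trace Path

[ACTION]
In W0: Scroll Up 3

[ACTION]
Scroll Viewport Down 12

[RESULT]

                ┃━━━━━━━━━━━━━━┓   
                ┃itBoard       ┃   
                ┃──────────────┨   
                ┃ 2 3 4 5      ┃   
                ┃              ┃   
                ┃              ┃   
                ┃              ┃   
                ┃              ┃   
                ┃─ ·           ┃   
                ┃              ┃   
                ┃              ┃   
                ┃━━━━━━━━━━━━━━┛   
━━━━━━━━━━━━━━━━┛           ┃      
   ┃       E       F       G┃      
   ┃------------------------┃      
   ┃  1        0Foo         ┃      
   ┃  2        0       0    ┃      
   ┃  3        0       0    ┃      
   ┃  4        0       0    ┃      
   ┃  5        0       0    ┃      
   ┃  6   483.82       0    ┃      
   ┃  7        0       0    ┃      
   ┃  8        0       0    ┃      
   ┗━━━━━━━━━━━━━━━━━━━━━━━━┛      


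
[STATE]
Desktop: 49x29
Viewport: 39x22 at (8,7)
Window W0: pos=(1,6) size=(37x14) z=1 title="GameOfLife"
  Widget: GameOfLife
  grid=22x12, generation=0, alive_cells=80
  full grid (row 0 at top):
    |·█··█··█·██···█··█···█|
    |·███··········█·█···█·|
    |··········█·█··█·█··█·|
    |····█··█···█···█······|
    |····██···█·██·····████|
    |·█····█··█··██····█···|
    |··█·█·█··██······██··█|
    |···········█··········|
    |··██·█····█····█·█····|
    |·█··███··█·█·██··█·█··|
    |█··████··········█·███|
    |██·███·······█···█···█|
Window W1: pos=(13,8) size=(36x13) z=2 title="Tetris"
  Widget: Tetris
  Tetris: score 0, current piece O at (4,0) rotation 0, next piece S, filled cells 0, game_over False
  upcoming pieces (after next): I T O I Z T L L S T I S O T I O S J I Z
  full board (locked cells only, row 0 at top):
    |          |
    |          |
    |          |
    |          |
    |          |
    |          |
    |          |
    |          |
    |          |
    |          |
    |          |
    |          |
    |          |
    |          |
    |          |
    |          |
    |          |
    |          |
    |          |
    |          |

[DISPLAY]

fLife                        ┃         
─────┏━━━━━━━━━━━━━━━━━━━━━━━━━━━━━━━━━
     ┃ Tetris                          
·····┠─────────────────────────────────
····█┃          │Next:                 
·█···┃          │ ░░                   
···█·┃          │░░                    
█··█·┃          │                      
█··██┃          │                      
·····┃          │                      
····█┃          │Score:                
█··█·┃          │0                     
━━━━━┃          │                      
     ┗━━━━━━━━━━━━━━━━━━━━━━━━━━━━━━━━━
                                       
                                       
                                       
                                       
                                       
                                       
                                       
                                       


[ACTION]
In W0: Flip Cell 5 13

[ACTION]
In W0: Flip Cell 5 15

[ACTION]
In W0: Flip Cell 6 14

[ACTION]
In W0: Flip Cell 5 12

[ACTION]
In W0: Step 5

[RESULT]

fLife                        ┃         
─────┏━━━━━━━━━━━━━━━━━━━━━━━━━━━━━━━━━
     ┃ Tetris                          
·····┠─────────────────────────────────
·····┃          │Next:                 
█·█··┃          │ ░░                   
·█·██┃          │░░                    
█·█·█┃          │                      
█████┃          │                      
··███┃          │                      
·····┃          │Score:                
·····┃          │0                     
━━━━━┃          │                      
     ┗━━━━━━━━━━━━━━━━━━━━━━━━━━━━━━━━━
                                       
                                       
                                       
                                       
                                       
                                       
                                       
                                       


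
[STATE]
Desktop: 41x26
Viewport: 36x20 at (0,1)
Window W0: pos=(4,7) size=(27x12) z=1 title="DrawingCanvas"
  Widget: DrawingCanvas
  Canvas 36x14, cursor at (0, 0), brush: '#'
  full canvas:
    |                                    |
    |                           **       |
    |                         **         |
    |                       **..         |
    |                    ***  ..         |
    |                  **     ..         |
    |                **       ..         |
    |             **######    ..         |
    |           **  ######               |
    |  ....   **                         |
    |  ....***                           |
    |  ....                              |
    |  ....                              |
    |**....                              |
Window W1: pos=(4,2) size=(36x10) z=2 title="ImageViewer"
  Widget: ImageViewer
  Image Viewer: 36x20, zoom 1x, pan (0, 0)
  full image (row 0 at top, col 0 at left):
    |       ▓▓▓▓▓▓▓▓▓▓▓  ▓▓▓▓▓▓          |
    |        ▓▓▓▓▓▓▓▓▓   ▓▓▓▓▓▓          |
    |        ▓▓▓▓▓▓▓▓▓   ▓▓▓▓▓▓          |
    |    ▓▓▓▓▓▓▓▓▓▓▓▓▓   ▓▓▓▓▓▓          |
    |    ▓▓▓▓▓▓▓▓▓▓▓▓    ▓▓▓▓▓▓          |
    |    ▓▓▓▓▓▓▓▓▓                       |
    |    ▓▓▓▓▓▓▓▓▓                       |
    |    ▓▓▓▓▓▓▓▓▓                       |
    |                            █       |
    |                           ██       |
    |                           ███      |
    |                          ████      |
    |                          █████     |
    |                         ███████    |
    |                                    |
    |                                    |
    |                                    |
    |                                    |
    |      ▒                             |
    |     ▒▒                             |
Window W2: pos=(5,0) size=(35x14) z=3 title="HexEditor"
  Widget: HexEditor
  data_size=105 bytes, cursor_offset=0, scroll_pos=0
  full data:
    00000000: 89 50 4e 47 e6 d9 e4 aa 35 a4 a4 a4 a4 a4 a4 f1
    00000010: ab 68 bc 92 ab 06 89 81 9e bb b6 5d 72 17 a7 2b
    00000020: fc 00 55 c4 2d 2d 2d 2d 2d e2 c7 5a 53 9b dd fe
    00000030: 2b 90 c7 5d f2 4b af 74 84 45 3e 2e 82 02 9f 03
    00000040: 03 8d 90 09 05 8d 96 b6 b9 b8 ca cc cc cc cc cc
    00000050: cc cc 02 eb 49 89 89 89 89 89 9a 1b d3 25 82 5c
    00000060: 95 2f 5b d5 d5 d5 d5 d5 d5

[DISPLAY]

     ┃ HexEditor                    
    ┏┠──────────────────────────────
    ┃┃00000000  89 50 4e 47 e6 d9 e4
    ┠┃00000010  ab 68 bc 92 ab 06 89
    ┃┃00000020  fc 00 55 c4 2d 2d 2d
    ┃┃00000030  2b 90 c7 5d f2 4b af
    ┃┃00000040  03 8d 90 09 05 8d 96
    ┃┃00000050  cc cc 02 eb 49 89 89
    ┃┃00000060  95 2f 5b d5 d5 d5 d5
    ┃┃                              
    ┗┃                              
    ┃┃                              
    ┃┗━━━━━━━━━━━━━━━━━━━━━━━━━━━━━━
    ┃                    ***  ┃     
    ┃                  **     ┃     
    ┃                **       ┃     
    ┃             **######    ┃     
    ┗━━━━━━━━━━━━━━━━━━━━━━━━━┛     
                                    
                                    


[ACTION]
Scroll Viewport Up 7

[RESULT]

     ┏━━━━━━━━━━━━━━━━━━━━━━━━━━━━━━
     ┃ HexEditor                    
    ┏┠──────────────────────────────
    ┃┃00000000  89 50 4e 47 e6 d9 e4
    ┠┃00000010  ab 68 bc 92 ab 06 89
    ┃┃00000020  fc 00 55 c4 2d 2d 2d
    ┃┃00000030  2b 90 c7 5d f2 4b af
    ┃┃00000040  03 8d 90 09 05 8d 96
    ┃┃00000050  cc cc 02 eb 49 89 89
    ┃┃00000060  95 2f 5b d5 d5 d5 d5
    ┃┃                              
    ┗┃                              
    ┃┃                              
    ┃┗━━━━━━━━━━━━━━━━━━━━━━━━━━━━━━
    ┃                    ***  ┃     
    ┃                  **     ┃     
    ┃                **       ┃     
    ┃             **######    ┃     
    ┗━━━━━━━━━━━━━━━━━━━━━━━━━┛     
                                    


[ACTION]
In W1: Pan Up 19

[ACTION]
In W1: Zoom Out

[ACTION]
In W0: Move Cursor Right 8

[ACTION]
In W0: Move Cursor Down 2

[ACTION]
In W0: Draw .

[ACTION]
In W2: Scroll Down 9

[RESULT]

     ┏━━━━━━━━━━━━━━━━━━━━━━━━━━━━━━
     ┃ HexEditor                    
    ┏┠──────────────────────────────
    ┃┃00000060  95 2f 5b d5 d5 d5 d5
    ┠┃                              
    ┃┃                              
    ┃┃                              
    ┃┃                              
    ┃┃                              
    ┃┃                              
    ┃┃                              
    ┗┃                              
    ┃┃                              
    ┃┗━━━━━━━━━━━━━━━━━━━━━━━━━━━━━━
    ┃                    ***  ┃     
    ┃                  **     ┃     
    ┃                **       ┃     
    ┃             **######    ┃     
    ┗━━━━━━━━━━━━━━━━━━━━━━━━━┛     
                                    


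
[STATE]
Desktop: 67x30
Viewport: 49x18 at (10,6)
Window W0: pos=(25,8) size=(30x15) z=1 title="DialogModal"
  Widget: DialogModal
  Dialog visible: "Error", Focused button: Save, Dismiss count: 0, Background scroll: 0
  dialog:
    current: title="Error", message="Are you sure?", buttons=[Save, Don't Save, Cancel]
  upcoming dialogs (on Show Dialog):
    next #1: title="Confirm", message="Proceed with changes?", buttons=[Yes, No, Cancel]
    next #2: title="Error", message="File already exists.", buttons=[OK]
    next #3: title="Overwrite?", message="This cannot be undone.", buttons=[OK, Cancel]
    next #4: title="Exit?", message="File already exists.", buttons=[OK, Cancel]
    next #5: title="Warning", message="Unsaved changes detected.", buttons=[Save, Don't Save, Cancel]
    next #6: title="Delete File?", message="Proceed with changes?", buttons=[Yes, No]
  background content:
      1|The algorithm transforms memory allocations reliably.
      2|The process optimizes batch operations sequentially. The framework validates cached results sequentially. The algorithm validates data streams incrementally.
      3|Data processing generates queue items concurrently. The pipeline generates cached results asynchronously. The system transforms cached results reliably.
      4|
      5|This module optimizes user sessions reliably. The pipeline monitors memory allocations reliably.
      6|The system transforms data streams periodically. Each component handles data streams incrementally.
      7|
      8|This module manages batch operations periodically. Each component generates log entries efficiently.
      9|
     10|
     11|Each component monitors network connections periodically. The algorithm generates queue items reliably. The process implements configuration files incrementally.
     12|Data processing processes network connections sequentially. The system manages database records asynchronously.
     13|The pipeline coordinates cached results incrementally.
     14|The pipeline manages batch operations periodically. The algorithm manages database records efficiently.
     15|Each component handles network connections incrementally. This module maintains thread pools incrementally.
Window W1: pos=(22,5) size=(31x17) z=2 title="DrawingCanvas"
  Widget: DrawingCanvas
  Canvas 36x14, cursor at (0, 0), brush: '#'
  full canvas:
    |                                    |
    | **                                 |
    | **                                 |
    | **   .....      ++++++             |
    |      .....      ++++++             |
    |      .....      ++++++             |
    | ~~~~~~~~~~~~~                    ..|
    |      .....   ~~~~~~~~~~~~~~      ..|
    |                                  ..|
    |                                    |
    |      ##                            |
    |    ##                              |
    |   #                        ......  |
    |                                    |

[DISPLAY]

            ┃ DrawingCanvas               ┃      
            ┠─────────────────────────────┨      
            ┃+                            ┃━┓    
            ┃ **                          ┃ ┃    
            ┃ **                          ┃─┨    
            ┃ **   .....      ++++++      ┃m┃    
            ┃      .....      ++++++      ┃ ┃    
            ┃      .....      ++++++      ┃u┃    
            ┃ ~~~~~~~~~~~~~               ┃ ┃    
            ┃      .....   ~~~~~~~~~~~~~~ ┃s┃    
            ┃                             ┃s┃    
            ┃                             ┃ ┃    
            ┃      ##                     ┃p┃    
            ┃    ##                       ┃ ┃    
            ┃   #                        .┃ ┃    
            ┗━━━━━━━━━━━━━━━━━━━━━━━━━━━━━┛w┃    
               ┗━━━━━━━━━━━━━━━━━━━━━━━━━━━━┛    
                                                 


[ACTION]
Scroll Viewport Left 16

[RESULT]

                      ┃ DrawingCanvas            
                      ┠──────────────────────────
                      ┃+                         
                      ┃ **                       
                      ┃ **                       
                      ┃ **   .....      ++++++   
                      ┃      .....      ++++++   
                      ┃      .....      ++++++   
                      ┃ ~~~~~~~~~~~~~            
                      ┃      .....   ~~~~~~~~~~~~
                      ┃                          
                      ┃                          
                      ┃      ##                  
                      ┃    ##                    
                      ┃   #                      
                      ┗━━━━━━━━━━━━━━━━━━━━━━━━━━
                         ┗━━━━━━━━━━━━━━━━━━━━━━━
                                                 


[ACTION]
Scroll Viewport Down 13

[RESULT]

                      ┃      .....      ++++++   
                      ┃      .....      ++++++   
                      ┃ ~~~~~~~~~~~~~            
                      ┃      .....   ~~~~~~~~~~~~
                      ┃                          
                      ┃                          
                      ┃      ##                  
                      ┃    ##                    
                      ┃   #                      
                      ┗━━━━━━━━━━━━━━━━━━━━━━━━━━
                         ┗━━━━━━━━━━━━━━━━━━━━━━━
                                                 
                                                 
                                                 
                                                 
                                                 
                                                 
                                                 


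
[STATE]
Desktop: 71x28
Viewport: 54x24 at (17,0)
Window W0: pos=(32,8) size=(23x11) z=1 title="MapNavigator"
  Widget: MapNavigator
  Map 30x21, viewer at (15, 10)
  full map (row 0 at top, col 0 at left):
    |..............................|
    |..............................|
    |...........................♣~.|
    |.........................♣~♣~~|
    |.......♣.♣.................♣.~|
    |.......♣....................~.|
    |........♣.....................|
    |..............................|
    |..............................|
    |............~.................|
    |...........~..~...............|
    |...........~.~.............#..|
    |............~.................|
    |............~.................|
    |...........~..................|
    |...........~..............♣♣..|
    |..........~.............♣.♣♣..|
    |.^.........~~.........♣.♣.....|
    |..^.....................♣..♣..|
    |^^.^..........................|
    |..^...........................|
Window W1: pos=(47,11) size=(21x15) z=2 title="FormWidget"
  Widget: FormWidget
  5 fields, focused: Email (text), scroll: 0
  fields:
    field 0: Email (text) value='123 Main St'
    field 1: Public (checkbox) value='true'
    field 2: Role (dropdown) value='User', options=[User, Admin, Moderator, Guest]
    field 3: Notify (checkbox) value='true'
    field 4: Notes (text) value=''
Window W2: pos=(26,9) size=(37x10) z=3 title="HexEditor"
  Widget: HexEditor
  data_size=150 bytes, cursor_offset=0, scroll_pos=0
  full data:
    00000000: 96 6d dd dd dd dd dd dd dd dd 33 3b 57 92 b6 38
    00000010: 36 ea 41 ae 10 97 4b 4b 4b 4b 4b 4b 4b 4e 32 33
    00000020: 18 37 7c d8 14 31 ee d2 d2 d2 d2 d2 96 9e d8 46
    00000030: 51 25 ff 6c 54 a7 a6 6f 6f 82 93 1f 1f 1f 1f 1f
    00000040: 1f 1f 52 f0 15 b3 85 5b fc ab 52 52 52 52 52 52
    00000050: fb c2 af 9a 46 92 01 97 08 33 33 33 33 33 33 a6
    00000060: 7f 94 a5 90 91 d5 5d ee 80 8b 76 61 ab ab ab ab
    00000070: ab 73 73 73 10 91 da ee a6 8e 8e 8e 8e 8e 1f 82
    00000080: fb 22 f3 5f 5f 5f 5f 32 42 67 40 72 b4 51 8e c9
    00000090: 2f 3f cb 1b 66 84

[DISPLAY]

                                                      
                                                      
                                                      
                                                      
                                                      
                                                      
                                                      
                                                      
               ┏━━━━━━━━━━━━━━━━━━━━━┓                
         ┏━━━━━━━━━━━━━━━━━━━━━━━━━━━━━━━━━━━┓        
         ┃ HexEditor                         ┃        
         ┠───────────────────────────────────┨━━━━┓   
         ┃00000000  96 6d dd dd dd dd dd dd  ┃    ┃   
         ┃00000010  36 ea 41 ae 10 97 4b 4b  ┃────┨   
         ┃00000020  18 37 7c d8 14 31 ee d2  ┃123]┃   
         ┃00000030  51 25 ff 6c 54 a7 a6 6f  ┃x]  ┃   
         ┃00000040  1f 1f 52 f0 15 b3 85 5b  ┃Us▼]┃   
         ┃00000050  fb c2 af 9a 46 92 01 97  ┃x]  ┃   
         ┗━━━━━━━━━━━━━━━━━━━━━━━━━━━━━━━━━━━┛   ]┃   
                              ┃                   ┃   
                              ┃                   ┃   
                              ┃                   ┃   
                              ┃                   ┃   
                              ┃                   ┃   


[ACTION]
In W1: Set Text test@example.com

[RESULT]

                                                      
                                                      
                                                      
                                                      
                                                      
                                                      
                                                      
                                                      
               ┏━━━━━━━━━━━━━━━━━━━━━┓                
         ┏━━━━━━━━━━━━━━━━━━━━━━━━━━━━━━━━━━━┓        
         ┃ HexEditor                         ┃        
         ┠───────────────────────────────────┨━━━━┓   
         ┃00000000  96 6d dd dd dd dd dd dd  ┃    ┃   
         ┃00000010  36 ea 41 ae 10 97 4b 4b  ┃────┨   
         ┃00000020  18 37 7c d8 14 31 ee d2  ┃tes]┃   
         ┃00000030  51 25 ff 6c 54 a7 a6 6f  ┃x]  ┃   
         ┃00000040  1f 1f 52 f0 15 b3 85 5b  ┃Us▼]┃   
         ┃00000050  fb c2 af 9a 46 92 01 97  ┃x]  ┃   
         ┗━━━━━━━━━━━━━━━━━━━━━━━━━━━━━━━━━━━┛   ]┃   
                              ┃                   ┃   
                              ┃                   ┃   
                              ┃                   ┃   
                              ┃                   ┃   
                              ┃                   ┃   


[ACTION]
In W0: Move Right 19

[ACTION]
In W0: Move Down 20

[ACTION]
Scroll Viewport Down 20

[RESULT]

                                                      
                                                      
                                                      
                                                      
               ┏━━━━━━━━━━━━━━━━━━━━━┓                
         ┏━━━━━━━━━━━━━━━━━━━━━━━━━━━━━━━━━━━┓        
         ┃ HexEditor                         ┃        
         ┠───────────────────────────────────┨━━━━┓   
         ┃00000000  96 6d dd dd dd dd dd dd  ┃    ┃   
         ┃00000010  36 ea 41 ae 10 97 4b 4b  ┃────┨   
         ┃00000020  18 37 7c d8 14 31 ee d2  ┃tes]┃   
         ┃00000030  51 25 ff 6c 54 a7 a6 6f  ┃x]  ┃   
         ┃00000040  1f 1f 52 f0 15 b3 85 5b  ┃Us▼]┃   
         ┃00000050  fb c2 af 9a 46 92 01 97  ┃x]  ┃   
         ┗━━━━━━━━━━━━━━━━━━━━━━━━━━━━━━━━━━━┛   ]┃   
                              ┃                   ┃   
                              ┃                   ┃   
                              ┃                   ┃   
                              ┃                   ┃   
                              ┃                   ┃   
                              ┃                   ┃   
                              ┗━━━━━━━━━━━━━━━━━━━┛   
                                                      
                                                      
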